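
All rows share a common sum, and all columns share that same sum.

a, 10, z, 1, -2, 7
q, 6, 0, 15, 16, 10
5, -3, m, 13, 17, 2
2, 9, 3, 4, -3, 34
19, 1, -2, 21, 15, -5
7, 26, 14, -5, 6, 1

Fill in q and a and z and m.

Rows 4 and 5 both sum to 49, so that's the common total.
Row 2: 6 + 0 + 15 + 16 + 10 = 47, so its missing entry is 49 − 47 = 2.
Row 3: 5 − 3 + 13 + 17 + 2 = 34, so its missing entry is 49 − 34 = 15.
Column 3: 0 + 15 + 3 − 2 + 14 = 30, so its missing entry is 49 − 30 = 19.
Row 1: 10 + 19 + 1 − 2 + 7 = 35, so its missing entry is 49 − 35 = 14.

q = 2, a = 14, z = 19, m = 15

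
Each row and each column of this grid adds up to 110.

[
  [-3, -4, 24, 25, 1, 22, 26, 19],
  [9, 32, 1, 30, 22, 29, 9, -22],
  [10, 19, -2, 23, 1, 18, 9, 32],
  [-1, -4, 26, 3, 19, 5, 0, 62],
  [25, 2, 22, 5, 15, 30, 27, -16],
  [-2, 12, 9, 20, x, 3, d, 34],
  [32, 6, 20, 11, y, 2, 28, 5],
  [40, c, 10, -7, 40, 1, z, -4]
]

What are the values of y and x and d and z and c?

y = 6, x = 6, d = 28, z = -17, c = 47

Column 2: -4 + 32 + 19 − 4 + 2 + 12 + 6 = 63, so its missing entry is 110 − 63 = 47.
Row 7: 32 + 6 + 20 + 11 + 2 + 28 + 5 = 104, so its missing entry is 110 − 104 = 6.
Column 5: 1 + 22 + 1 + 19 + 15 + 6 + 40 = 104, so its missing entry is 110 − 104 = 6.
Row 8: 40 + 47 + 10 − 7 + 40 + 1 − 4 = 127, so its missing entry is 110 − 127 = -17.
Row 6: -2 + 12 + 9 + 20 + 6 + 3 + 34 = 82, so its missing entry is 110 − 82 = 28.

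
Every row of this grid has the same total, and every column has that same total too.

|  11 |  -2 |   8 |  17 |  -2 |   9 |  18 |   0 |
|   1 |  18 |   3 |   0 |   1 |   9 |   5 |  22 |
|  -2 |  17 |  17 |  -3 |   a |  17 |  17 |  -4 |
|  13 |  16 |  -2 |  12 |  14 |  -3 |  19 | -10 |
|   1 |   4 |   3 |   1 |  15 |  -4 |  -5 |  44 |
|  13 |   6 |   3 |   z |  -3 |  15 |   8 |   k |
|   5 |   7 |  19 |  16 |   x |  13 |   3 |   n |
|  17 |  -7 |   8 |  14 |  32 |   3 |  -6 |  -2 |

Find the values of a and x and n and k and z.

Rows 1 and 2 both sum to 59, so that's the common total.
The known cells in row 3 total 59, leaving 59 − 59 = 0 for the blank.
The known cells in column 5 total 57, leaving 59 − 57 = 2 for the blank.
The known cells in row 7 total 65, leaving 59 − 65 = -6 for the blank.
The known cells in column 8 total 44, leaving 59 − 44 = 15 for the blank.
The known cells in row 6 total 57, leaving 59 − 57 = 2 for the blank.

a = 0, x = 2, n = -6, k = 15, z = 2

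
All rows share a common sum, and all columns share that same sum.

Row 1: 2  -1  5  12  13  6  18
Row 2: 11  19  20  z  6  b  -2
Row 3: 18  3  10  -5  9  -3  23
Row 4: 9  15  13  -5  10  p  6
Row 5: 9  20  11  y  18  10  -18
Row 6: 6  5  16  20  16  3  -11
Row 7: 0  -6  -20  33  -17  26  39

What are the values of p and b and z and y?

Rows 1 and 3 both sum to 55, so that's the common total.
Row 5 has 9 + 20 + 11 + 18 + 10 − 18 = 50; the blank must be 55 − 50 = 5.
Column 4 has 12 − 5 − 5 + 5 + 20 + 33 = 60; the blank must be 55 − 60 = -5.
Row 4 has 9 + 15 + 13 − 5 + 10 + 6 = 48; the blank must be 55 − 48 = 7.
Row 2 has 11 + 19 + 20 − 5 + 6 − 2 = 49; the blank must be 55 − 49 = 6.

p = 7, b = 6, z = -5, y = 5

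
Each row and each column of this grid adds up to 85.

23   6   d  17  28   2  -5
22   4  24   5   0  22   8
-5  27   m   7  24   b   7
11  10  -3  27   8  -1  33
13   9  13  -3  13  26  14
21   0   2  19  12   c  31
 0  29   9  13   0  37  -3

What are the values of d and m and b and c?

The known cells in row 6 total 85, leaving 85 − 85 = 0 for the blank.
The known cells in row 1 total 71, leaving 85 − 71 = 14 for the blank.
The known cells in column 6 total 86, leaving 85 − 86 = -1 for the blank.
The known cells in row 3 total 59, leaving 85 − 59 = 26 for the blank.

d = 14, m = 26, b = -1, c = 0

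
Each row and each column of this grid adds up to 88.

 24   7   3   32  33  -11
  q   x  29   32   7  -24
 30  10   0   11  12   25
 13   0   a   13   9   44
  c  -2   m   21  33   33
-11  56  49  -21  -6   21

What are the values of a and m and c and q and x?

Column 2 has 7 + 10 + 0 − 2 + 56 = 71; the blank must be 88 − 71 = 17.
Row 2 has 17 + 29 + 32 + 7 − 24 = 61; the blank must be 88 − 61 = 27.
Column 1 has 24 + 27 + 30 + 13 − 11 = 83; the blank must be 88 − 83 = 5.
Row 5 has 5 − 2 + 21 + 33 + 33 = 90; the blank must be 88 − 90 = -2.
Row 4 has 13 + 0 + 13 + 9 + 44 = 79; the blank must be 88 − 79 = 9.

a = 9, m = -2, c = 5, q = 27, x = 17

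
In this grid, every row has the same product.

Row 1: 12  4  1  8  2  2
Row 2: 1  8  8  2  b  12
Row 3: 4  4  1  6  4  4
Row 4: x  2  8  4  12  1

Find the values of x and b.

x = 2, b = 1

Rows 1 and 3 each multiply to 1536, so every row has product 1536.
Row 4: 2×8×4×12×1 = 768, so the missing entry is 1536 ÷ 768 = 2.
Row 2: 1×8×8×2×12 = 1536, so the missing entry is 1536 ÷ 1536 = 1.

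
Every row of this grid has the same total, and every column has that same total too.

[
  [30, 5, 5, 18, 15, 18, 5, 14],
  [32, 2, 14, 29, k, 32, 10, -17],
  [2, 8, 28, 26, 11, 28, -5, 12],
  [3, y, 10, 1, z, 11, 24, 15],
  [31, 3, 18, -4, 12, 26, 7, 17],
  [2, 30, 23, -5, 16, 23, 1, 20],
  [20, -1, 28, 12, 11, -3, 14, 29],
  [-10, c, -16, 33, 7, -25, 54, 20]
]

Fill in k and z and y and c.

k = 8, z = 30, y = 16, c = 47

Rows 1 and 3 both sum to 110, so that's the common total.
Row 8: -10 − 16 + 33 + 7 − 25 + 54 + 20 = 63, so its missing entry is 110 − 63 = 47.
Column 2: 5 + 2 + 8 + 3 + 30 − 1 + 47 = 94, so its missing entry is 110 − 94 = 16.
Row 4: 3 + 16 + 10 + 1 + 11 + 24 + 15 = 80, so its missing entry is 110 − 80 = 30.
Row 2: 32 + 2 + 14 + 29 + 32 + 10 − 17 = 102, so its missing entry is 110 − 102 = 8.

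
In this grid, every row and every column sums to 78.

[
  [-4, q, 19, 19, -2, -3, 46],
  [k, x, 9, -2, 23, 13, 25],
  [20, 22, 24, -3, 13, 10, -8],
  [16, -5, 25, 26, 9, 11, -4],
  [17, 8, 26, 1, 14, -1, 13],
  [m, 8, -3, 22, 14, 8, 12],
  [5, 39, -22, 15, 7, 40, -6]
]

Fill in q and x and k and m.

Row 1: -4 + 19 + 19 − 2 − 3 + 46 = 75, so its missing entry is 78 − 75 = 3.
Column 2: 3 + 22 − 5 + 8 + 8 + 39 = 75, so its missing entry is 78 − 75 = 3.
Row 2: 3 + 9 − 2 + 23 + 13 + 25 = 71, so its missing entry is 78 − 71 = 7.
Row 6: 8 − 3 + 22 + 14 + 8 + 12 = 61, so its missing entry is 78 − 61 = 17.

q = 3, x = 3, k = 7, m = 17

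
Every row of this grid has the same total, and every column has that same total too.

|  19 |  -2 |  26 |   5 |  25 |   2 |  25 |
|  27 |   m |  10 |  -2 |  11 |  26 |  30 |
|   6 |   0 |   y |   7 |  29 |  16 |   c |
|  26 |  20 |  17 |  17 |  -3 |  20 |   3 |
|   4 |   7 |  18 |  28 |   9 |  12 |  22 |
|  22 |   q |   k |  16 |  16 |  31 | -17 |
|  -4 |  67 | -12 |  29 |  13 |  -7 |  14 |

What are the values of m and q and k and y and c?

Rows 1 and 4 both sum to 100, so that's the common total.
The known cells in row 2 total 102, leaving 100 − 102 = -2 for the blank.
The known cells in column 2 total 90, leaving 100 − 90 = 10 for the blank.
The known cells in column 7 total 77, leaving 100 − 77 = 23 for the blank.
The known cells in row 3 total 81, leaving 100 − 81 = 19 for the blank.
The known cells in row 6 total 78, leaving 100 − 78 = 22 for the blank.

m = -2, q = 10, k = 22, y = 19, c = 23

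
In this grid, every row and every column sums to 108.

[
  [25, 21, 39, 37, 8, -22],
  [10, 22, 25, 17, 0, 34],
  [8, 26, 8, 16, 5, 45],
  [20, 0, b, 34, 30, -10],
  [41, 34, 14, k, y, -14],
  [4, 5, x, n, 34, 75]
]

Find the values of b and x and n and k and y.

Column 5 has 8 + 0 + 5 + 30 + 34 = 77; the blank must be 108 − 77 = 31.
Row 5 has 41 + 34 + 14 + 31 − 14 = 106; the blank must be 108 − 106 = 2.
Column 4 has 37 + 17 + 16 + 34 + 2 = 106; the blank must be 108 − 106 = 2.
Row 4 has 20 + 0 + 34 + 30 − 10 = 74; the blank must be 108 − 74 = 34.
Row 6 has 4 + 5 + 2 + 34 + 75 = 120; the blank must be 108 − 120 = -12.

b = 34, x = -12, n = 2, k = 2, y = 31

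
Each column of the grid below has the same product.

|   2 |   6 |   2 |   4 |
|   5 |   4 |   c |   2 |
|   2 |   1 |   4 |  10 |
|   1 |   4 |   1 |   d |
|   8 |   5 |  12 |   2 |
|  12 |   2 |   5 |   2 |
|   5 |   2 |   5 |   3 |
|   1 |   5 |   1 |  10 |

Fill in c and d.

Columns 1 and 2 each multiply to 9600, so every column has product 9600.
Column 3: 2×4×1×12×5×5×1 = 2400, so the missing entry is 9600 ÷ 2400 = 4.
Column 4: 4×2×10×2×2×3×10 = 9600, so the missing entry is 9600 ÷ 9600 = 1.

c = 4, d = 1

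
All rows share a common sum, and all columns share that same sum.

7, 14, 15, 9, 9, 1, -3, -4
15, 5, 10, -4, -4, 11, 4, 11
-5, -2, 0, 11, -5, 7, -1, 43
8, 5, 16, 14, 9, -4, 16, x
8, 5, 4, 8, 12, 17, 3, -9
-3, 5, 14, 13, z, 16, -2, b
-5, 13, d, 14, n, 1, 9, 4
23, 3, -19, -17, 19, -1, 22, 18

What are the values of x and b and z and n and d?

x = -16, b = 1, z = 4, n = 4, d = 8

Rows 1 and 2 both sum to 48, so that's the common total.
The known cells in column 3 total 40, leaving 48 − 40 = 8 for the blank.
The known cells in row 4 total 64, leaving 48 − 64 = -16 for the blank.
The known cells in row 7 total 44, leaving 48 − 44 = 4 for the blank.
The known cells in column 5 total 44, leaving 48 − 44 = 4 for the blank.
The known cells in row 6 total 47, leaving 48 − 47 = 1 for the blank.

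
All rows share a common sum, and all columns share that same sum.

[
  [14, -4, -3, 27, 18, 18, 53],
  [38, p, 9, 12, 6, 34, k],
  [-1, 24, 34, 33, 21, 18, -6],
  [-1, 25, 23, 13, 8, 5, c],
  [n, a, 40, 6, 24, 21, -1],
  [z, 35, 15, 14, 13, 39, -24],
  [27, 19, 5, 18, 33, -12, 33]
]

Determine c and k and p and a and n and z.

Rows 1 and 3 both sum to 123, so that's the common total.
The known cells in row 6 total 92, leaving 123 − 92 = 31 for the blank.
The known cells in column 1 total 108, leaving 123 − 108 = 15 for the blank.
The known cells in row 4 total 73, leaving 123 − 73 = 50 for the blank.
The known cells in column 7 total 105, leaving 123 − 105 = 18 for the blank.
The known cells in row 2 total 117, leaving 123 − 117 = 6 for the blank.
The known cells in row 5 total 105, leaving 123 − 105 = 18 for the blank.

c = 50, k = 18, p = 6, a = 18, n = 15, z = 31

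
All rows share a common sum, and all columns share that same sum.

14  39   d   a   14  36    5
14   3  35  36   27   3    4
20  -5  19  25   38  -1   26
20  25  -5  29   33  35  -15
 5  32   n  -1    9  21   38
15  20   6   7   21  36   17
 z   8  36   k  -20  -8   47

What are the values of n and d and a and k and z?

Rows 2 and 3 both sum to 122, so that's the common total.
Row 5 has 5 + 32 − 1 + 9 + 21 + 38 = 104; the blank must be 122 − 104 = 18.
Column 3 has 35 + 19 − 5 + 18 + 6 + 36 = 109; the blank must be 122 − 109 = 13.
Row 1 has 14 + 39 + 13 + 14 + 36 + 5 = 121; the blank must be 122 − 121 = 1.
Column 1 has 14 + 14 + 20 + 20 + 5 + 15 = 88; the blank must be 122 − 88 = 34.
Row 7 has 34 + 8 + 36 − 20 − 8 + 47 = 97; the blank must be 122 − 97 = 25.

n = 18, d = 13, a = 1, k = 25, z = 34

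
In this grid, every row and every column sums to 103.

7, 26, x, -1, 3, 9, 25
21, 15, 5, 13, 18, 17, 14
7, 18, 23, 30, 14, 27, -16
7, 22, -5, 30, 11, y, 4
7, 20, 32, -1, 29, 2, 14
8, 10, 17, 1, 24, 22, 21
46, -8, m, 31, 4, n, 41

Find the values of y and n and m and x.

The known cells in row 4 total 69, leaving 103 − 69 = 34 for the blank.
The known cells in column 6 total 111, leaving 103 − 111 = -8 for the blank.
The known cells in row 7 total 106, leaving 103 − 106 = -3 for the blank.
The known cells in row 1 total 69, leaving 103 − 69 = 34 for the blank.

y = 34, n = -8, m = -3, x = 34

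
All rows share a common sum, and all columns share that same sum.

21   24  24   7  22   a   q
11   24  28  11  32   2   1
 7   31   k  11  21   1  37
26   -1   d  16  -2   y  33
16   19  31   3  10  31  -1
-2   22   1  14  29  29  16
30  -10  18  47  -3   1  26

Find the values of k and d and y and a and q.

k = 1, d = 6, y = 31, a = 14, q = -3

Rows 2 and 5 both sum to 109, so that's the common total.
Column 7 has 1 + 37 + 33 − 1 + 16 + 26 = 112; the blank must be 109 − 112 = -3.
Row 1 has 21 + 24 + 24 + 7 + 22 − 3 = 95; the blank must be 109 − 95 = 14.
Row 3 has 7 + 31 + 11 + 21 + 1 + 37 = 108; the blank must be 109 − 108 = 1.
Column 3 has 24 + 28 + 1 + 31 + 1 + 18 = 103; the blank must be 109 − 103 = 6.
Row 4 has 26 − 1 + 6 + 16 − 2 + 33 = 78; the blank must be 109 − 78 = 31.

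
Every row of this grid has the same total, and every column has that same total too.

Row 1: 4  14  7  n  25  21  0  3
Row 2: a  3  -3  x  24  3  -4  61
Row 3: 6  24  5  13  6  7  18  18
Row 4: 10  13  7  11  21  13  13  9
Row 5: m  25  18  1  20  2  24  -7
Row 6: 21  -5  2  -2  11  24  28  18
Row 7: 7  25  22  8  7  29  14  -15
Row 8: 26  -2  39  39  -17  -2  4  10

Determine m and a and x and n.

Rows 3 and 4 both sum to 97, so that's the common total.
Row 5: 25 + 18 + 1 + 20 + 2 + 24 − 7 = 83, so its missing entry is 97 − 83 = 14.
Column 1: 4 + 6 + 10 + 14 + 21 + 7 + 26 = 88, so its missing entry is 97 − 88 = 9.
Row 2: 9 + 3 − 3 + 24 + 3 − 4 + 61 = 93, so its missing entry is 97 − 93 = 4.
Row 1: 4 + 14 + 7 + 25 + 21 + 0 + 3 = 74, so its missing entry is 97 − 74 = 23.

m = 14, a = 9, x = 4, n = 23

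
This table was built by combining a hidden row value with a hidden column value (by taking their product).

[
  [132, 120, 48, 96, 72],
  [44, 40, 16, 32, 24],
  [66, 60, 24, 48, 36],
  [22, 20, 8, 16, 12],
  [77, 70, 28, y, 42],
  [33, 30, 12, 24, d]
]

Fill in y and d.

Each row is a constant multiple of every other row — this is a multiplication table with the headers hidden.
Row 5 is 28/48 = 7/12 times row 1, so its entry in column 4 is 96 × 7/12 = 56.
Row 6 is 12/48 = 1/4 times row 1, so its entry in column 5 is 72 × 1/4 = 18.

y = 56, d = 18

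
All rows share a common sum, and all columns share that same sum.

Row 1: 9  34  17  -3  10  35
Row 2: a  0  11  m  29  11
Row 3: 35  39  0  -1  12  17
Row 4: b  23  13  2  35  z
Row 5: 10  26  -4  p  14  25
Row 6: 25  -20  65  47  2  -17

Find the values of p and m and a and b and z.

Rows 1 and 3 both sum to 102, so that's the common total.
Row 5: 10 + 26 − 4 + 14 + 25 = 71, so its missing entry is 102 − 71 = 31.
Column 4: -3 − 1 + 2 + 31 + 47 = 76, so its missing entry is 102 − 76 = 26.
Row 2: 0 + 11 + 26 + 29 + 11 = 77, so its missing entry is 102 − 77 = 25.
Column 1: 9 + 25 + 35 + 10 + 25 = 104, so its missing entry is 102 − 104 = -2.
Row 4: -2 + 23 + 13 + 2 + 35 = 71, so its missing entry is 102 − 71 = 31.

p = 31, m = 26, a = 25, b = -2, z = 31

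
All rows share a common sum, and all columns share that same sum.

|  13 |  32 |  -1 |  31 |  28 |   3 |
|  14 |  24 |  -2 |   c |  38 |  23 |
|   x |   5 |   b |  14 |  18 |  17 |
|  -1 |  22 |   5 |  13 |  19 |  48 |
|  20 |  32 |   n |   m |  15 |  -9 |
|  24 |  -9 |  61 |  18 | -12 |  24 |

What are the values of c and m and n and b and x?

Rows 1 and 4 both sum to 106, so that's the common total.
Column 1 has 13 + 14 − 1 + 20 + 24 = 70; the blank must be 106 − 70 = 36.
Row 3 has 36 + 5 + 14 + 18 + 17 = 90; the blank must be 106 − 90 = 16.
Column 3 has -1 − 2 + 16 + 5 + 61 = 79; the blank must be 106 − 79 = 27.
Row 5 has 20 + 32 + 27 + 15 − 9 = 85; the blank must be 106 − 85 = 21.
Row 2 has 14 + 24 − 2 + 38 + 23 = 97; the blank must be 106 − 97 = 9.

c = 9, m = 21, n = 27, b = 16, x = 36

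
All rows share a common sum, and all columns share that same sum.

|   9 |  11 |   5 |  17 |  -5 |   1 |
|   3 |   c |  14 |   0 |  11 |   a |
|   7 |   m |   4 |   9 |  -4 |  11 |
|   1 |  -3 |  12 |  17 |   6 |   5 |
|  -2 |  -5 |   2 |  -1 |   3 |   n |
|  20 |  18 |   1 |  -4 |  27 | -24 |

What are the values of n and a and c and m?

Rows 1 and 4 both sum to 38, so that's the common total.
Row 5 has -2 − 5 + 2 − 1 + 3 = -3; the blank must be 38 − (-3) = 41.
Row 3 has 7 + 4 + 9 − 4 + 11 = 27; the blank must be 38 − 27 = 11.
Column 2 has 11 + 11 − 3 − 5 + 18 = 32; the blank must be 38 − 32 = 6.
Row 2 has 3 + 6 + 14 + 0 + 11 = 34; the blank must be 38 − 34 = 4.

n = 41, a = 4, c = 6, m = 11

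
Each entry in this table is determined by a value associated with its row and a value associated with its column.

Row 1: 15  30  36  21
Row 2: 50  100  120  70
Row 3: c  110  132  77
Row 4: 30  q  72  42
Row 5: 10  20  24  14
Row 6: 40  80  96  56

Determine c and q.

c = 55, q = 60

Each row is a constant multiple of every other row — this is a multiplication table with the headers hidden.
Row 3 is 77/21 = 11/3 times row 1, so its entry in column 1 is 15 × 11/3 = 55.
Row 4 is 42/21 = 2/1 times row 1, so its entry in column 2 is 30 × 2/1 = 60.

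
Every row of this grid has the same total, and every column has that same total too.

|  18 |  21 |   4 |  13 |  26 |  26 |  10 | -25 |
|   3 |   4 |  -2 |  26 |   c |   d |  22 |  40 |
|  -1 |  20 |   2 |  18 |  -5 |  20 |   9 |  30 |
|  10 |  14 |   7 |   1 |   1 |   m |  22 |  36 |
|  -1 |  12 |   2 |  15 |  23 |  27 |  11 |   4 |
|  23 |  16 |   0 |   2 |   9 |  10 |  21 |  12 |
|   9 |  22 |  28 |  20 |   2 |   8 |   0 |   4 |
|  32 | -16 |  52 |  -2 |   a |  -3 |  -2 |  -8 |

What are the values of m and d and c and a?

Rows 1 and 3 both sum to 93, so that's the common total.
The known cells in row 8 total 53, leaving 93 − 53 = 40 for the blank.
The known cells in column 5 total 96, leaving 93 − 96 = -3 for the blank.
The known cells in row 4 total 91, leaving 93 − 91 = 2 for the blank.
The known cells in row 2 total 90, leaving 93 − 90 = 3 for the blank.

m = 2, d = 3, c = -3, a = 40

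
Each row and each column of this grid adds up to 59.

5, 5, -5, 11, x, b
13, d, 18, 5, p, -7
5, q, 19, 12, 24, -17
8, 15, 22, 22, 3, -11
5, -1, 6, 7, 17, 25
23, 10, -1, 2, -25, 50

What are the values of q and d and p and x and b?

q = 16, d = 14, p = 16, x = 24, b = 19

Row 3 has 5 + 19 + 12 + 24 − 17 = 43; the blank must be 59 − 43 = 16.
Column 2 has 5 + 16 + 15 − 1 + 10 = 45; the blank must be 59 − 45 = 14.
Row 2 has 13 + 14 + 18 + 5 − 7 = 43; the blank must be 59 − 43 = 16.
Column 5 has 16 + 24 + 3 + 17 − 25 = 35; the blank must be 59 − 35 = 24.
Row 1 has 5 + 5 − 5 + 11 + 24 = 40; the blank must be 59 − 40 = 19.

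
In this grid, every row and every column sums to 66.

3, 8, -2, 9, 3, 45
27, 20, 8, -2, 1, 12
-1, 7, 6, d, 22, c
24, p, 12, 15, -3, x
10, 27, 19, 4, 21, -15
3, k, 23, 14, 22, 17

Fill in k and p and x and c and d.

k = -13, p = 17, x = 1, c = 6, d = 26

The known cells in row 6 total 79, leaving 66 − 79 = -13 for the blank.
The known cells in column 2 total 49, leaving 66 − 49 = 17 for the blank.
The known cells in column 4 total 40, leaving 66 − 40 = 26 for the blank.
The known cells in row 3 total 60, leaving 66 − 60 = 6 for the blank.
The known cells in row 4 total 65, leaving 66 − 65 = 1 for the blank.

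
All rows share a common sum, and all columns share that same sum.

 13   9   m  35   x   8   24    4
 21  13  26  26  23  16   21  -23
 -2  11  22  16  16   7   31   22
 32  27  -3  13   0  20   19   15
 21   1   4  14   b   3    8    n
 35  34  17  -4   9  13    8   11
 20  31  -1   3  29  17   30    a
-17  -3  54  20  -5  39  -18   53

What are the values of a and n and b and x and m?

Rows 2 and 3 both sum to 123, so that's the common total.
The known cells in row 7 total 129, leaving 123 − 129 = -6 for the blank.
The known cells in column 3 total 119, leaving 123 − 119 = 4 for the blank.
The known cells in row 1 total 97, leaving 123 − 97 = 26 for the blank.
The known cells in column 5 total 98, leaving 123 − 98 = 25 for the blank.
The known cells in row 5 total 76, leaving 123 − 76 = 47 for the blank.

a = -6, n = 47, b = 25, x = 26, m = 4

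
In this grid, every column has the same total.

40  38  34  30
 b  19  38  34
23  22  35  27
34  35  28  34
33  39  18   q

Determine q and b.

q = 28, b = 23

Column 2 sums to 153 and so does column 3; that's the common total.
In column 4 the known cells total 125, leaving 153 − 125 = 28.
In column 1 the known cells total 130, leaving 153 − 130 = 23.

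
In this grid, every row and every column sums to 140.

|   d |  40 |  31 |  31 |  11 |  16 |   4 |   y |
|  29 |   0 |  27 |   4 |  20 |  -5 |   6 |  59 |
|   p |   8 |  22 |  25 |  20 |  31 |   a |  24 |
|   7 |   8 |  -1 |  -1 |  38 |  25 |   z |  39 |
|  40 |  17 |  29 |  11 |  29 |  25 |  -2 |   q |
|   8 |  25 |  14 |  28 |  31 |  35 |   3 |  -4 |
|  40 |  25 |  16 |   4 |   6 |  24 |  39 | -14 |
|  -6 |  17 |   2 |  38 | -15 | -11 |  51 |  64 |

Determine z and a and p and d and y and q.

Row 4: 7 + 8 − 1 − 1 + 38 + 25 + 39 = 115, so its missing entry is 140 − 115 = 25.
Column 7: 4 + 6 + 25 − 2 + 3 + 39 + 51 = 126, so its missing entry is 140 − 126 = 14.
Row 3: 8 + 22 + 25 + 20 + 31 + 14 + 24 = 144, so its missing entry is 140 − 144 = -4.
Column 1: 29 − 4 + 7 + 40 + 8 + 40 − 6 = 114, so its missing entry is 140 − 114 = 26.
Row 1: 26 + 40 + 31 + 31 + 11 + 16 + 4 = 159, so its missing entry is 140 − 159 = -19.
Row 5: 40 + 17 + 29 + 11 + 29 + 25 − 2 = 149, so its missing entry is 140 − 149 = -9.

z = 25, a = 14, p = -4, d = 26, y = -19, q = -9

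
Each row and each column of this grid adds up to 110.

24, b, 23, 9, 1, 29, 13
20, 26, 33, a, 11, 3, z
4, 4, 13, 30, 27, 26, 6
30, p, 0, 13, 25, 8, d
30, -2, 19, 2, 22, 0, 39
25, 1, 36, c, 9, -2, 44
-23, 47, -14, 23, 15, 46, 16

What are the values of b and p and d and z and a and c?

b = 11, p = 23, d = 11, z = -19, a = 36, c = -3

Row 1 has 24 + 23 + 9 + 1 + 29 + 13 = 99; the blank must be 110 − 99 = 11.
Column 2 has 11 + 26 + 4 − 2 + 1 + 47 = 87; the blank must be 110 − 87 = 23.
Row 4 has 30 + 23 + 0 + 13 + 25 + 8 = 99; the blank must be 110 − 99 = 11.
Row 6 has 25 + 1 + 36 + 9 − 2 + 44 = 113; the blank must be 110 − 113 = -3.
Column 7 has 13 + 6 + 11 + 39 + 44 + 16 = 129; the blank must be 110 − 129 = -19.
Row 2 has 20 + 26 + 33 + 11 + 3 − 19 = 74; the blank must be 110 − 74 = 36.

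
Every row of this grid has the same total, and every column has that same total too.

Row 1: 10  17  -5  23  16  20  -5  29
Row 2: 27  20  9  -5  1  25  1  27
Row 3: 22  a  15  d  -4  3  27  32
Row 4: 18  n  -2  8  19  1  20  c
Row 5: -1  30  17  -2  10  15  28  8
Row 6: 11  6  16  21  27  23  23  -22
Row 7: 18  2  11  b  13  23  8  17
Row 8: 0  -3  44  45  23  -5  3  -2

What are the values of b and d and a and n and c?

Rows 1 and 2 both sum to 105, so that's the common total.
Column 8 has 29 + 27 + 32 + 8 − 22 + 17 − 2 = 89; the blank must be 105 − 89 = 16.
Row 4 has 18 − 2 + 8 + 19 + 1 + 20 + 16 = 80; the blank must be 105 − 80 = 25.
Column 2 has 17 + 20 + 25 + 30 + 6 + 2 − 3 = 97; the blank must be 105 − 97 = 8.
Row 3 has 22 + 8 + 15 − 4 + 3 + 27 + 32 = 103; the blank must be 105 − 103 = 2.
Row 7 has 18 + 2 + 11 + 13 + 23 + 8 + 17 = 92; the blank must be 105 − 92 = 13.

b = 13, d = 2, a = 8, n = 25, c = 16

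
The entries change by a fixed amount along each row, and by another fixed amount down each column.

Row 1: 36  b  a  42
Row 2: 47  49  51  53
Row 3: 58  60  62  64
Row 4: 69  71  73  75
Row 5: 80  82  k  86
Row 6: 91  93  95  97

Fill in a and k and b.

Along each row the entries change by 2 per step; down each column they change by 11.
Row 1: from 36 at column 1, stepping by 2 to column 3 gives 40.
Row 5: from 80 at column 1, stepping by 2 to column 3 gives 84.
Row 1: from 36 at column 1, stepping by 2 to column 2 gives 38.

a = 40, k = 84, b = 38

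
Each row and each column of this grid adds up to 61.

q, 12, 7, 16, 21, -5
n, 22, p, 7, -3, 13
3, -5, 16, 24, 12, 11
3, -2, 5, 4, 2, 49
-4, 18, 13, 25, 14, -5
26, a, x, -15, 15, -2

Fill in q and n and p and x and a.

Row 1: 12 + 7 + 16 + 21 − 5 = 51, so its missing entry is 61 − 51 = 10.
Column 2: 12 + 22 − 5 − 2 + 18 = 45, so its missing entry is 61 − 45 = 16.
Column 1: 10 + 3 + 3 − 4 + 26 = 38, so its missing entry is 61 − 38 = 23.
Row 2: 23 + 22 + 7 − 3 + 13 = 62, so its missing entry is 61 − 62 = -1.
Row 6: 26 + 16 − 15 + 15 − 2 = 40, so its missing entry is 61 − 40 = 21.

q = 10, n = 23, p = -1, x = 21, a = 16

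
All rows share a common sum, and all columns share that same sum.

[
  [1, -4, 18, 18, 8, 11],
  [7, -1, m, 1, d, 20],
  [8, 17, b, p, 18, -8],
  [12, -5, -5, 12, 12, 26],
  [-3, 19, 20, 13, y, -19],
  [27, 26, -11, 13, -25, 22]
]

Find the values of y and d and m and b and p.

Rows 1 and 4 both sum to 52, so that's the common total.
Row 5 has -3 + 19 + 20 + 13 − 19 = 30; the blank must be 52 − 30 = 22.
Column 5 has 8 + 18 + 12 + 22 − 25 = 35; the blank must be 52 − 35 = 17.
Row 2 has 7 − 1 + 1 + 17 + 20 = 44; the blank must be 52 − 44 = 8.
Column 4 has 18 + 1 + 12 + 13 + 13 = 57; the blank must be 52 − 57 = -5.
Row 3 has 8 + 17 − 5 + 18 − 8 = 30; the blank must be 52 − 30 = 22.

y = 22, d = 17, m = 8, b = 22, p = -5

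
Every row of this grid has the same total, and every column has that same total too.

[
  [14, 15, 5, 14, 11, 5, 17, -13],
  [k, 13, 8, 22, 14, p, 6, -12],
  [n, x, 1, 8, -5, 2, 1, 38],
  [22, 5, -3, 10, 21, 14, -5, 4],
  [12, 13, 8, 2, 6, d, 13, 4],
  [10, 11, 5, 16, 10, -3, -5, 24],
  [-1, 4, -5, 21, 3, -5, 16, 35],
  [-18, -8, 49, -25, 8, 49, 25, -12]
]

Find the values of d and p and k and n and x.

Rows 1 and 4 both sum to 68, so that's the common total.
Column 2: 15 + 13 + 5 + 13 + 11 + 4 − 8 = 53, so its missing entry is 68 − 53 = 15.
Row 3: 15 + 1 + 8 − 5 + 2 + 1 + 38 = 60, so its missing entry is 68 − 60 = 8.
Row 5: 12 + 13 + 8 + 2 + 6 + 13 + 4 = 58, so its missing entry is 68 − 58 = 10.
Column 6: 5 + 2 + 14 + 10 − 3 − 5 + 49 = 72, so its missing entry is 68 − 72 = -4.
Row 2: 13 + 8 + 22 + 14 − 4 + 6 − 12 = 47, so its missing entry is 68 − 47 = 21.

d = 10, p = -4, k = 21, n = 8, x = 15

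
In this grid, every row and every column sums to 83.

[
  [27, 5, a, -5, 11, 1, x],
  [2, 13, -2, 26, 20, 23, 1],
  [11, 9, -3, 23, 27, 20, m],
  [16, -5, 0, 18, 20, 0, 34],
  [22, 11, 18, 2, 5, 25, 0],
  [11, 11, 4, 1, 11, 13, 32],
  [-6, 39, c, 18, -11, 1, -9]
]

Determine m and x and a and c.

m = -4, x = 29, a = 15, c = 51

Row 7: -6 + 39 + 18 − 11 + 1 − 9 = 32, so its missing entry is 83 − 32 = 51.
Column 3: -2 − 3 + 0 + 18 + 4 + 51 = 68, so its missing entry is 83 − 68 = 15.
Row 3: 11 + 9 − 3 + 23 + 27 + 20 = 87, so its missing entry is 83 − 87 = -4.
Row 1: 27 + 5 + 15 − 5 + 11 + 1 = 54, so its missing entry is 83 − 54 = 29.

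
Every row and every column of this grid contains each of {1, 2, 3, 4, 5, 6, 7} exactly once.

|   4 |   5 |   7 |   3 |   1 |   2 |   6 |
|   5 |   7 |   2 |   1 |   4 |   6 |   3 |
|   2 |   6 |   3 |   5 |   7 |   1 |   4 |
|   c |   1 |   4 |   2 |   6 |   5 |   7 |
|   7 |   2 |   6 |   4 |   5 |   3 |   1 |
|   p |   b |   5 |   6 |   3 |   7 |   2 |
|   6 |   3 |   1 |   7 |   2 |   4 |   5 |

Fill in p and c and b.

p = 1, c = 3, b = 4

At (row 6, col 2): column 2 already has {1, 2, 3, 5, 6, 7}, so the value is 4.
For row 6, column 1: row 6 already has {2, 3, 4, 5, 6, 7}; that leaves 1.
Cell (4,1): row 4 already has {1, 2, 4, 5, 6, 7} → 3.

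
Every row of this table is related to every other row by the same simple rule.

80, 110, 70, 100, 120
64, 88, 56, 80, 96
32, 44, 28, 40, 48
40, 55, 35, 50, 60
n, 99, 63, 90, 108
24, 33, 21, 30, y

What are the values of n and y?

Each row is a constant multiple of every other row — this is a multiplication table with the headers hidden.
Row 5 is 99/110 = 9/10 times row 1, so its entry in column 1 is 80 × 9/10 = 72.
Row 6 is 33/110 = 3/10 times row 1, so its entry in column 5 is 120 × 3/10 = 36.

n = 72, y = 36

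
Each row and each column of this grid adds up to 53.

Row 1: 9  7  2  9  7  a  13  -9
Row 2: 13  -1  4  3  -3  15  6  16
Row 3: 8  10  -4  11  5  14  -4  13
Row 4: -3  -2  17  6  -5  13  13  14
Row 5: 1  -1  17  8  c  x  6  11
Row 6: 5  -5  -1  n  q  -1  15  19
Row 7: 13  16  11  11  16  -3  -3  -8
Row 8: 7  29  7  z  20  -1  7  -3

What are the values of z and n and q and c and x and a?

z = -13, n = 18, q = 3, c = 10, x = 1, a = 15

Row 8 has 7 + 29 + 7 + 20 − 1 + 7 − 3 = 66; the blank must be 53 − 66 = -13.
Row 1 has 9 + 7 + 2 + 9 + 7 + 13 − 9 = 38; the blank must be 53 − 38 = 15.
Column 6 has 15 + 15 + 14 + 13 − 1 − 3 − 1 = 52; the blank must be 53 − 52 = 1.
Row 5 has 1 − 1 + 17 + 8 + 1 + 6 + 11 = 43; the blank must be 53 − 43 = 10.
Column 5 has 7 − 3 + 5 − 5 + 10 + 16 + 20 = 50; the blank must be 53 − 50 = 3.
Row 6 has 5 − 5 − 1 + 3 − 1 + 15 + 19 = 35; the blank must be 53 − 35 = 18.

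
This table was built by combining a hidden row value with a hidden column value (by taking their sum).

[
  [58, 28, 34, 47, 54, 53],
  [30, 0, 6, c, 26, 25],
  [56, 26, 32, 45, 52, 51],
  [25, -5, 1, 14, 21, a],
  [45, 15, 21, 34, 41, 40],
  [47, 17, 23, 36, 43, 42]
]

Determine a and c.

The difference between any two rows is the same in every column — this is an addition table with the headers hidden.
Row 4 minus row 1 is 21 − 54 = -33, so its entry in column 6 is 53 + (-33) = 20.
Row 2 minus row 1 is 26 − 54 = -28, so its entry in column 4 is 47 + (-28) = 19.

a = 20, c = 19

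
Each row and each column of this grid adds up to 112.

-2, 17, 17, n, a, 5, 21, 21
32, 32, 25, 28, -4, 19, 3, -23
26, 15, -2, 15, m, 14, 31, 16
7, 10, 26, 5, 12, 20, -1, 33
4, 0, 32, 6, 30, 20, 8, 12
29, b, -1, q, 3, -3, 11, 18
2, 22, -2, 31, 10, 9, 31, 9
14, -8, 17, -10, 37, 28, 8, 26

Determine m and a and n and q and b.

The known cells in row 3 total 115, leaving 112 − 115 = -3 for the blank.
The known cells in column 5 total 85, leaving 112 − 85 = 27 for the blank.
The known cells in row 1 total 106, leaving 112 − 106 = 6 for the blank.
The known cells in column 2 total 88, leaving 112 − 88 = 24 for the blank.
The known cells in row 6 total 81, leaving 112 − 81 = 31 for the blank.

m = -3, a = 27, n = 6, q = 31, b = 24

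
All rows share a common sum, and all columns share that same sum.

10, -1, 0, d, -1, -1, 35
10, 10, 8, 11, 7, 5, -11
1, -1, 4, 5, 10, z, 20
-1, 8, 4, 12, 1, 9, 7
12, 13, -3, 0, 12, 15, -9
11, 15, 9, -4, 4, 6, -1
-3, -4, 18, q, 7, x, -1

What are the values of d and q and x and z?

Rows 2 and 4 both sum to 40, so that's the common total.
The known cells in row 1 total 42, leaving 40 − 42 = -2 for the blank.
The known cells in row 3 total 39, leaving 40 − 39 = 1 for the blank.
The known cells in column 6 total 35, leaving 40 − 35 = 5 for the blank.
The known cells in row 7 total 22, leaving 40 − 22 = 18 for the blank.

d = -2, q = 18, x = 5, z = 1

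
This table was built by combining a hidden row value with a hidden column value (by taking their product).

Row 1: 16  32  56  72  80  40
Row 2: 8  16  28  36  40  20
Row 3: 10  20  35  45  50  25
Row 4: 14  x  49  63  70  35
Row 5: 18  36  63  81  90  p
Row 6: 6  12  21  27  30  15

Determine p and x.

p = 45, x = 28

Each row is a constant multiple of every other row — this is a multiplication table with the headers hidden.
Row 5 is 81/72 = 9/8 times row 1, so its entry in column 6 is 40 × 9/8 = 45.
Row 4 is 63/72 = 7/8 times row 1, so its entry in column 2 is 32 × 7/8 = 28.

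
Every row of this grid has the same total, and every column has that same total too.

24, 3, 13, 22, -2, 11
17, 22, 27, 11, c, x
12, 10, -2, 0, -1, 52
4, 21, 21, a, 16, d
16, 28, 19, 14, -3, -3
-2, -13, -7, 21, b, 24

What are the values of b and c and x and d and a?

Rows 1 and 3 both sum to 71, so that's the common total.
Row 6: -2 − 13 − 7 + 21 + 24 = 23, so its missing entry is 71 − 23 = 48.
Column 5: -2 − 1 + 16 − 3 + 48 = 58, so its missing entry is 71 − 58 = 13.
Row 2: 17 + 22 + 27 + 11 + 13 = 90, so its missing entry is 71 − 90 = -19.
Column 4: 22 + 11 + 0 + 14 + 21 = 68, so its missing entry is 71 − 68 = 3.
Row 4: 4 + 21 + 21 + 3 + 16 = 65, so its missing entry is 71 − 65 = 6.

b = 48, c = 13, x = -19, d = 6, a = 3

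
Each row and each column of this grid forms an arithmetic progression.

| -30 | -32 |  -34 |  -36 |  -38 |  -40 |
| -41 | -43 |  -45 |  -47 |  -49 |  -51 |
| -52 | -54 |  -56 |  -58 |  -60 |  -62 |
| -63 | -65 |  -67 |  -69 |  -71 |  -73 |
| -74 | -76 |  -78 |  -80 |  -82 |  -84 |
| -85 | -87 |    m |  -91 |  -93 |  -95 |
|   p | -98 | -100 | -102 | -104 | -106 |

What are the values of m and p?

Along each row the entries change by -2 per step; down each column they change by -11.
Row 6: from -85 at column 1, stepping by -2 to column 3 gives -89.
Row 7: from -98 at column 2, stepping by -2 to column 1 gives -96.

m = -89, p = -96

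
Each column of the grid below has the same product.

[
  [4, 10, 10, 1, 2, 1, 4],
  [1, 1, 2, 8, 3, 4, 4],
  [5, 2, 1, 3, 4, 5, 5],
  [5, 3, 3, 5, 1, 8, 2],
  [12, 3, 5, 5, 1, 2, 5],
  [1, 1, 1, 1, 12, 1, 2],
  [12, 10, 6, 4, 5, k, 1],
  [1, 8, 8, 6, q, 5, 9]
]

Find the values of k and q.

Columns 3 and 7 each multiply to 14400, so every column has product 14400.
Column 6: 1×4×5×8×2×1×5 = 1600, so the missing entry is 14400 ÷ 1600 = 9.
Column 5: 2×3×4×1×1×12×5 = 1440, so the missing entry is 14400 ÷ 1440 = 10.

k = 9, q = 10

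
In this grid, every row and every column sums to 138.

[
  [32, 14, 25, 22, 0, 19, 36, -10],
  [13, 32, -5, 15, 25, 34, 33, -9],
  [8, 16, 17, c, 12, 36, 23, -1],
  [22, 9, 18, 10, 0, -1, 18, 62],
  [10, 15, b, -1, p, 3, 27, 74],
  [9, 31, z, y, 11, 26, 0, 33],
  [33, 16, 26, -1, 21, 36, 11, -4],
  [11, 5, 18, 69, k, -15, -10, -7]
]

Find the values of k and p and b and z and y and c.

k = 67, p = 2, b = 8, z = 31, y = -3, c = 27

Row 8 has 11 + 5 + 18 + 69 − 15 − 10 − 7 = 71; the blank must be 138 − 71 = 67.
Column 5 has 0 + 25 + 12 + 0 + 11 + 21 + 67 = 136; the blank must be 138 − 136 = 2.
Row 5 has 10 + 15 − 1 + 2 + 3 + 27 + 74 = 130; the blank must be 138 − 130 = 8.
Row 3 has 8 + 16 + 17 + 12 + 36 + 23 − 1 = 111; the blank must be 138 − 111 = 27.
Column 4 has 22 + 15 + 27 + 10 − 1 − 1 + 69 = 141; the blank must be 138 − 141 = -3.
Row 6 has 9 + 31 − 3 + 11 + 26 + 0 + 33 = 107; the blank must be 138 − 107 = 31.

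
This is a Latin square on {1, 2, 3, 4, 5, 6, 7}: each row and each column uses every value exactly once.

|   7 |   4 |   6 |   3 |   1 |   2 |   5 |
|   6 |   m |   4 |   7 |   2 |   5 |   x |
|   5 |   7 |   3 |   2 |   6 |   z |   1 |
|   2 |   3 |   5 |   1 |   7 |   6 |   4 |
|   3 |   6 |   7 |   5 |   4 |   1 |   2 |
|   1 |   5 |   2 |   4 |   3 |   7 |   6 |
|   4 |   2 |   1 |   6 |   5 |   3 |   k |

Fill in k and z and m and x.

At (row 7, col 7): row 7 already has {1, 2, 3, 4, 5, 6}, so the value is 7.
Cell (2,7): column 7 already has {1, 2, 4, 5, 6, 7} → 3.
At (row 2, col 2): row 2 already has {2, 3, 4, 5, 6, 7}, so the value is 1.
For row 3, column 6: row 3 already has {1, 2, 3, 5, 6, 7}; that leaves 4.

k = 7, z = 4, m = 1, x = 3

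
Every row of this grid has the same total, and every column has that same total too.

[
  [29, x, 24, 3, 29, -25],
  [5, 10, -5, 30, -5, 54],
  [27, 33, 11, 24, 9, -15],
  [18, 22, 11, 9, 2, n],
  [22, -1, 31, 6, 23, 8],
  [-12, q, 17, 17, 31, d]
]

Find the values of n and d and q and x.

Rows 2 and 3 both sum to 89, so that's the common total.
Row 1: 29 + 24 + 3 + 29 − 25 = 60, so its missing entry is 89 − 60 = 29.
Column 2: 29 + 10 + 33 + 22 − 1 = 93, so its missing entry is 89 − 93 = -4.
Row 6: -12 − 4 + 17 + 17 + 31 = 49, so its missing entry is 89 − 49 = 40.
Row 4: 18 + 22 + 11 + 9 + 2 = 62, so its missing entry is 89 − 62 = 27.

n = 27, d = 40, q = -4, x = 29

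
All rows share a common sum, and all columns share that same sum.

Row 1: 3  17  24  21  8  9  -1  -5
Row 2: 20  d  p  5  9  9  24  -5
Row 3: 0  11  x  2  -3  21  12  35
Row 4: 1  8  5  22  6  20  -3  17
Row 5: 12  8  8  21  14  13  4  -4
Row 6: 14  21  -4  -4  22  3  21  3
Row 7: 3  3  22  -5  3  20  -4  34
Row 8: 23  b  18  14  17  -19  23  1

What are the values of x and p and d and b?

Rows 1 and 4 both sum to 76, so that's the common total.
Row 8 has 23 + 18 + 14 + 17 − 19 + 23 + 1 = 77; the blank must be 76 − 77 = -1.
Column 2 has 17 + 11 + 8 + 8 + 21 + 3 − 1 = 67; the blank must be 76 − 67 = 9.
Row 2 has 20 + 9 + 5 + 9 + 9 + 24 − 5 = 71; the blank must be 76 − 71 = 5.
Row 3 has 0 + 11 + 2 − 3 + 21 + 12 + 35 = 78; the blank must be 76 − 78 = -2.

x = -2, p = 5, d = 9, b = -1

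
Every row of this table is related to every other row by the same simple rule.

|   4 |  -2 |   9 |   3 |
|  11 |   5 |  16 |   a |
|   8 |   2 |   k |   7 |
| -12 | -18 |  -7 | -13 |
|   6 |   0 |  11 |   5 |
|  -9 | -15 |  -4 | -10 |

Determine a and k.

a = 10, k = 13

The difference between any two rows is the same in every column — this is an addition table with the headers hidden.
Row 2 minus row 1 is 5 − (-2) = 7, so its entry in column 4 is 3 + 7 = 10.
Row 3 minus row 1 is 2 − (-2) = 4, so its entry in column 3 is 9 + 4 = 13.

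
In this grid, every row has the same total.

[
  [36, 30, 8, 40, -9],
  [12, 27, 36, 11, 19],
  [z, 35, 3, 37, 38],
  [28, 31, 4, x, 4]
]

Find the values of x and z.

Row 1 sums to 105 and so does row 2; that's the common total.
In row 4 the known cells total 67, leaving 105 − 67 = 38.
In row 3 the known cells total 113, leaving 105 − 113 = -8.

x = 38, z = -8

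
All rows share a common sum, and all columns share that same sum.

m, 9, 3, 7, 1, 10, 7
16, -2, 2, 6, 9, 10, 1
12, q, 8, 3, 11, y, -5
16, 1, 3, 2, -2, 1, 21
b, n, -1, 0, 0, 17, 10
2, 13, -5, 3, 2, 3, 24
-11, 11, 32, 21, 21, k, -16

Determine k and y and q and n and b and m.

k = -16, y = 17, q = -4, n = 14, b = 2, m = 5

Rows 2 and 4 both sum to 42, so that's the common total.
The known cells in row 7 total 58, leaving 42 − 58 = -16 for the blank.
The known cells in row 1 total 37, leaving 42 − 37 = 5 for the blank.
The known cells in column 1 total 40, leaving 42 − 40 = 2 for the blank.
The known cells in column 6 total 25, leaving 42 − 25 = 17 for the blank.
The known cells in row 3 total 46, leaving 42 − 46 = -4 for the blank.
The known cells in row 5 total 28, leaving 42 − 28 = 14 for the blank.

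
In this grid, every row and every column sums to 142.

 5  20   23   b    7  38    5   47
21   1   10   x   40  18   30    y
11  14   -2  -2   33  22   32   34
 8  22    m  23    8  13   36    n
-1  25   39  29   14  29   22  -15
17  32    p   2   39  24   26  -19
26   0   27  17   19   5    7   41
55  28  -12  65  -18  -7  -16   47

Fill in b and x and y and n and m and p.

b = -3, x = 11, y = 11, n = -4, m = 36, p = 21

Row 1 has 5 + 20 + 23 + 7 + 38 + 5 + 47 = 145; the blank must be 142 − 145 = -3.
Column 4 has -3 − 2 + 23 + 29 + 2 + 17 + 65 = 131; the blank must be 142 − 131 = 11.
Row 2 has 21 + 1 + 10 + 11 + 40 + 18 + 30 = 131; the blank must be 142 − 131 = 11.
Column 8 has 47 + 11 + 34 − 15 − 19 + 41 + 47 = 146; the blank must be 142 − 146 = -4.
Row 4 has 8 + 22 + 23 + 8 + 13 + 36 − 4 = 106; the blank must be 142 − 106 = 36.
Row 6 has 17 + 32 + 2 + 39 + 24 + 26 − 19 = 121; the blank must be 142 − 121 = 21.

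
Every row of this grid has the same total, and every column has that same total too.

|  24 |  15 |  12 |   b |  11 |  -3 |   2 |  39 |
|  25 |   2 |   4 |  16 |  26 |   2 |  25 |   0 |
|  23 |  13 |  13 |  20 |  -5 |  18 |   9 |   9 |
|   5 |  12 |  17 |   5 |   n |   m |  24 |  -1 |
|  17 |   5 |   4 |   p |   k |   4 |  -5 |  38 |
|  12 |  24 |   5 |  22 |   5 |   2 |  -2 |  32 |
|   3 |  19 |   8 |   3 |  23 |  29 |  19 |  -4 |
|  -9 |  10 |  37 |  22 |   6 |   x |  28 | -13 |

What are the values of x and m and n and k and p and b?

Rows 2 and 3 both sum to 100, so that's the common total.
Row 1 has 24 + 15 + 12 + 11 − 3 + 2 + 39 = 100; the blank must be 100 − 100 = 0.
Column 4 has 0 + 16 + 20 + 5 + 22 + 3 + 22 = 88; the blank must be 100 − 88 = 12.
Row 5 has 17 + 5 + 4 + 12 + 4 − 5 + 38 = 75; the blank must be 100 − 75 = 25.
Column 5 has 11 + 26 − 5 + 25 + 5 + 23 + 6 = 91; the blank must be 100 − 91 = 9.
Row 8 has -9 + 10 + 37 + 22 + 6 + 28 − 13 = 81; the blank must be 100 − 81 = 19.
Row 4 has 5 + 12 + 17 + 5 + 9 + 24 − 1 = 71; the blank must be 100 − 71 = 29.

x = 19, m = 29, n = 9, k = 25, p = 12, b = 0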